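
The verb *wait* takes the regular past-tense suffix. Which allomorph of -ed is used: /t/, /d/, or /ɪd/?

The stem *wait* ends in /t/ or /d/.
The -ed suffix is realized as /ɪd/ after /t, d/; as /t/ after other voiceless consonants; and as /d/ after other voiced sounds.
So -ed on *wait* is pronounced /ɪd/.

/ɪd/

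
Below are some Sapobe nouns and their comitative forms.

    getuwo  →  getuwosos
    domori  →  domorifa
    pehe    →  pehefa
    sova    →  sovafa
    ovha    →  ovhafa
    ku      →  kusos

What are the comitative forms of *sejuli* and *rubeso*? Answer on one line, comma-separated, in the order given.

sejulifa, rubesosos

Looking at the last vowel of each stem: -sos when the last vowel of the stem is a rounded vowel (*getuwo*, *ku*); -fa when the last vowel of the stem is an unrounded vowel (*domori*, *pehe*, *sova*, *ovha*).
The last vowel of *sejuli* is /i/, which is an unrounded vowel, so the suffix is -fa, giving *sejulifa*.
*rubeso* — last vowel /o/ (a rounded vowel) → -sos → *rubesosos*.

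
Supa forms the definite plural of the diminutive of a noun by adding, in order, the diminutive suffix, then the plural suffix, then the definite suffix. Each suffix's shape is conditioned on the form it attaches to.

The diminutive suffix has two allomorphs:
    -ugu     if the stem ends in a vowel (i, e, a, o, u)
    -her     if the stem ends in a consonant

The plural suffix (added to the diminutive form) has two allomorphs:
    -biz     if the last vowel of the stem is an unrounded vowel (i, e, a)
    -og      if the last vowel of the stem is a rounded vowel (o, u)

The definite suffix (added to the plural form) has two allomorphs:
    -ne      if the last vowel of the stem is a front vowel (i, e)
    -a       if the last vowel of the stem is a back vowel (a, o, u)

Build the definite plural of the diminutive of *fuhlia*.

The final sound of *fuhlia* is /a/, which is a vowel, so the diminutive suffix is -ugu, giving *fuhliaugu*.
The diminutive form *fuhliaugu* — last vowel /u/ (a rounded vowel) → -og → *fuhliauguog*.
The plural form *fuhliauguog*: last vowel = /o/, a back vowel → -a → *fuhliauguoga*.

fuhliauguoga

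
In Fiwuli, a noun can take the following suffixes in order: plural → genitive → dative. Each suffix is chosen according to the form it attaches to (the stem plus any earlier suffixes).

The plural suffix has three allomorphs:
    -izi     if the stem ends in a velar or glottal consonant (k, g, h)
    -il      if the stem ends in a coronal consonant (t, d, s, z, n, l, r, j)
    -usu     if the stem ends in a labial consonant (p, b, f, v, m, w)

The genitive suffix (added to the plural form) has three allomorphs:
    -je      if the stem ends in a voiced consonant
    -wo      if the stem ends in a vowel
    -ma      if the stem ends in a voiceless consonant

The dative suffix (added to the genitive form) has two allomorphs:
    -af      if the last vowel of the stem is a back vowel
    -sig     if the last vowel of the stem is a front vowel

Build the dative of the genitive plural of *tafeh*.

*tafeh* — final consonant /h/ (velar/glottal) → -izi → *tafehizi*.
Since the final sound of the plural form *tafehizi* is /i/ (a vowel), it takes -wo, giving *tafehiziwo*.
The genitive form *tafehiziwo* — last vowel /o/ (a back vowel) → -af → *tafehiziwoaf*.

tafehiziwoaf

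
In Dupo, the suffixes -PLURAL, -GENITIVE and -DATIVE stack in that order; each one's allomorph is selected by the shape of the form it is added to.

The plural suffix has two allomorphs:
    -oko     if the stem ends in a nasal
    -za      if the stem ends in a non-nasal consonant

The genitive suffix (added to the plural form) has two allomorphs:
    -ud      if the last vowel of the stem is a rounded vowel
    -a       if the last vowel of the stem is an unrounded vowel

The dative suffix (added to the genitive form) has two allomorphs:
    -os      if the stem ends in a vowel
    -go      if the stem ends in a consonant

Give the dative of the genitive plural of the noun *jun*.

junokoudgo

*jun* — final consonant /n/ (a nasal) → -oko → *junoko*.
The plural form *junoko* — last vowel /o/ (a rounded vowel) → -ud → *junokoud*.
Since the final sound of the genitive form *junokoud* is /d/ (a consonant), it takes -go, giving *junokoudgo*.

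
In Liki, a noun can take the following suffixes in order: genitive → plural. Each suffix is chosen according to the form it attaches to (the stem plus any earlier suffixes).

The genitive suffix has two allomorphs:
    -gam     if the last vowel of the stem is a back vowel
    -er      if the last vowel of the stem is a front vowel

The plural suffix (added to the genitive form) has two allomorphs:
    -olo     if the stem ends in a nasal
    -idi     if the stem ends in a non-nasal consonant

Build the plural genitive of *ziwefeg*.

ziwefegeridi

*ziwefeg* — last vowel /e/ (a front vowel) → -er → *ziwefeger*.
The genitive form *ziwefeger* — final consonant /r/ (non-nasal) → -idi → *ziwefegeridi*.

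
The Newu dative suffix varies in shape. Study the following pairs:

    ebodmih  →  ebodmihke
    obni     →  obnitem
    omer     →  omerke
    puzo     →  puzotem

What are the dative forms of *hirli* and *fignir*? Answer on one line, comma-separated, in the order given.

Looking at the final sound of each stem: -ke when the stem ends in a consonant (*ebodmih*, *omer*); -tem when the stem ends in a vowel (*obni*, *puzo*).
*hirli* — final sound /i/ (a vowel) → -tem → *hirlitem*.
*fignir*: final sound = /r/, a consonant → -ke → *fignirke*.

hirlitem, fignirke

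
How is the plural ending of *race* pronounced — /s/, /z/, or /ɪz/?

/ɪz/

The stem *race* ends in a sibilant (/s, z, ʃ, ʒ, tʃ, dʒ/).
The plural suffix surfaces as /ɪz/ after sibilants, /s/ after other voiceless consonants, and /z/ after other voiced sounds.
So the plural -s on *race* is pronounced /ɪz/.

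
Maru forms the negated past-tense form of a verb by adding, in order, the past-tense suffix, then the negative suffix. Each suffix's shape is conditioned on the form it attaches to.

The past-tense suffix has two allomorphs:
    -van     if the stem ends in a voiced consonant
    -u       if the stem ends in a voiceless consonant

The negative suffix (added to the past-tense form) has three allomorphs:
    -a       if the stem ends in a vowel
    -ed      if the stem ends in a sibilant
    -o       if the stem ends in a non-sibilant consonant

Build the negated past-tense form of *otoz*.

*otoz*: final consonant = /z/, voiced → -van → *otozvan*.
The past-tense form *otozvan* — final sound /n/ (a non-sibilant consonant) → -o → *otozvano*.

otozvano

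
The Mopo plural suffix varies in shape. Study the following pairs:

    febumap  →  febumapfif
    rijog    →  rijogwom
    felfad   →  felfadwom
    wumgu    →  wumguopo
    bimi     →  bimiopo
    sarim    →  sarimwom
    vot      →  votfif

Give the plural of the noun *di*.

The pattern is voicing of the final sound: -fif when the stem ends in a voiceless consonant (*febumap*, *vot*); -wom when the stem ends in a voiced consonant (*rijog*, *felfad*, *sarim*); -opo when the stem ends in a vowel (*wumgu*, *bimi*).
*di* — final sound /i/ (a vowel) → -opo → *diopo*.

diopo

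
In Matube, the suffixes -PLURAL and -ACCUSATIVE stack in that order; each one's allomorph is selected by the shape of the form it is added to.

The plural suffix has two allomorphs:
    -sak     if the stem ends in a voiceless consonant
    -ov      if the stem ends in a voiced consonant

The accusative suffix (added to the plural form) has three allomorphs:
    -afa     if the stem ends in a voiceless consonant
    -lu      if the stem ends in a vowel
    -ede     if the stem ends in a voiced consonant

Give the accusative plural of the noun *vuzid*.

vuzidovede

Since the final consonant of *vuzid* is /d/ (voiced), it takes -ov, giving *vuzidov*.
The plural form *vuzidov*: final sound = /v/, a voiced consonant → -ede → *vuzidovede*.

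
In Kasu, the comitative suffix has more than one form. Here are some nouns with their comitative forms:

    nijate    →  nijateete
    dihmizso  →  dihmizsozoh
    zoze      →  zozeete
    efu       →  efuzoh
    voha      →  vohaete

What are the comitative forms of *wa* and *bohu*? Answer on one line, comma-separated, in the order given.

The suffix is conditioned by the last vowel: -zoh when the last vowel of the stem is a rounded vowel (*dihmizso*, *efu*); -ete when the last vowel of the stem is an unrounded vowel (*nijate*, *zoze*, *voha*).
*wa* — last vowel /a/ (an unrounded vowel) → -ete → *waete*.
Since the last vowel of *bohu* is /u/ (a rounded vowel), it takes -zoh, giving *bohuzoh*.

waete, bohuzoh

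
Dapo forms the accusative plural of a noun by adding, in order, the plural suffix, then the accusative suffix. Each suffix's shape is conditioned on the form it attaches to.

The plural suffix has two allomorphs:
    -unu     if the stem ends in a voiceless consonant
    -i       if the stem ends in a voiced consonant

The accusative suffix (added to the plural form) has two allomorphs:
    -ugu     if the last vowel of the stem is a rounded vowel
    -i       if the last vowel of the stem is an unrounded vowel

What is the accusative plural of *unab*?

unabii

The final consonant of *unab* is /b/, which is voiced, so the plural suffix is -i, giving *unabi*.
The plural form *unabi* — last vowel /i/ (an unrounded vowel) → -i → *unabii*.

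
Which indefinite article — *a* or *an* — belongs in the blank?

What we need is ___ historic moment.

a

The indefinite article is chosen by the initial *sound* of the following word, not its spelling.
*historic* begins with the sound /h/ (h is pronounced in standard usage) — a consonant sound.
So the article is *a*: What we need is a historic moment.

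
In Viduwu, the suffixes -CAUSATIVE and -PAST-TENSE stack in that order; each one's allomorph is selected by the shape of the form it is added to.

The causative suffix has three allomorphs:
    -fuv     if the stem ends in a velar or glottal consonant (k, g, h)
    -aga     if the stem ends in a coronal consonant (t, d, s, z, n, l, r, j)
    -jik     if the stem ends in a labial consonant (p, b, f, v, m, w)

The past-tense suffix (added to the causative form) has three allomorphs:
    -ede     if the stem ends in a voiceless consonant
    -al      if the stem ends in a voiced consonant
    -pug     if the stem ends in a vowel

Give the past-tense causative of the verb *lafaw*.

lafawjikede

*lafaw* — final consonant /w/ (labial) → -jik → *lafawjik*.
The final sound of the causative form *lafawjik* is /k/, which is a voiceless consonant, so the past-tense suffix is -ede, giving *lafawjikede*.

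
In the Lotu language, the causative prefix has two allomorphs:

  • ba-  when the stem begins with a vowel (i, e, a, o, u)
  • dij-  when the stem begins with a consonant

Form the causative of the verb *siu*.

*siu* — first sound /s/ (a consonant) → dij- → *dijsiu*.

dijsiu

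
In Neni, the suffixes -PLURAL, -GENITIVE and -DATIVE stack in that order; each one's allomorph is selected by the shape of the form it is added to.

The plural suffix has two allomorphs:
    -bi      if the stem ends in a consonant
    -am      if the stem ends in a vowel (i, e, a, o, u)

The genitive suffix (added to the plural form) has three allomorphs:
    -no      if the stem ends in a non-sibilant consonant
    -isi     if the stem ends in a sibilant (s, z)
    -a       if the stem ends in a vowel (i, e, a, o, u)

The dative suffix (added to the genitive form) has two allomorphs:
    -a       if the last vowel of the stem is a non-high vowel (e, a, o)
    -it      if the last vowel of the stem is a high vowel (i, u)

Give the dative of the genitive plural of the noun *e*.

Since the final sound of *e* is /e/ (a vowel), it takes -am, giving *eam*.
The final sound of the plural form *eam* is /m/, which is a non-sibilant consonant, so the genitive suffix is -no, giving *eamno*.
The genitive form *eamno*: last vowel = /o/, a non-high vowel → -a → *eamnoa*.

eamnoa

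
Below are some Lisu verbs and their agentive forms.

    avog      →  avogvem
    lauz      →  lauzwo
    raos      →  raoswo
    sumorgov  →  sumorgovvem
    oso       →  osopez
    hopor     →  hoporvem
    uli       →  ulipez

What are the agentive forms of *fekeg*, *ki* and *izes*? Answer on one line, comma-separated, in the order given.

Looking at the final sound of each stem: -wo when the stem ends in a sibilant (*lauz*, *raos*); -vem when the stem ends in a non-sibilant consonant (*avog*, *sumorgov*, *hopor*); -pez when the stem ends in a vowel (*oso*, *uli*).
The final sound of *fekeg* is /g/, which is a non-sibilant consonant, so the suffix is -vem, giving *fekegvem*.
The final sound of *ki* is /i/, which is a vowel, so the suffix is -pez, giving *kipez*.
Since the final sound of *izes* is /s/ (a sibilant), it takes -wo, giving *izeswo*.

fekegvem, kipez, izeswo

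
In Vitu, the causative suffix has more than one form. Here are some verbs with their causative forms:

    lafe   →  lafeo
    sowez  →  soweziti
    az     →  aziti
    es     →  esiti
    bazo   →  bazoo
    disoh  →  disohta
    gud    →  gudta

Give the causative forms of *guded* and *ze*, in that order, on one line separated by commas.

Looking at the final sound of each stem: -iti when the stem ends in a sibilant (*sowez*, *az*, *es*); -ta when the stem ends in a non-sibilant consonant (*disoh*, *gud*); -o when the stem ends in a vowel (*lafe*, *bazo*).
*guded* — final sound /d/ (a non-sibilant consonant) → -ta → *gudedta*.
The final sound of *ze* is /e/, which is a vowel, so the suffix is -o, giving *zeo*.

gudedta, zeo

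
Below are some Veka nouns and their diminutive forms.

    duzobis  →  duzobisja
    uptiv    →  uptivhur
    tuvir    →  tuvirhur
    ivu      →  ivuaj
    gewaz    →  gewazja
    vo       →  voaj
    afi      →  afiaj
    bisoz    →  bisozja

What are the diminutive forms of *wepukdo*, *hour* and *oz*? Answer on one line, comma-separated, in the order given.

Looking at the final sound of each stem: -ja when the stem ends in a sibilant (*duzobis*, *gewaz*, *bisoz*); -hur when the stem ends in a non-sibilant consonant (*uptiv*, *tuvir*); -aj when the stem ends in a vowel (*ivu*, *vo*, *afi*).
The final sound of *wepukdo* is /o/, which is a vowel, so the suffix is -aj, giving *wepukdoaj*.
Since the final sound of *hour* is /r/ (a non-sibilant consonant), it takes -hur, giving *hourhur*.
*oz* — final sound /z/ (a sibilant) → -ja → *ozja*.

wepukdoaj, hourhur, ozja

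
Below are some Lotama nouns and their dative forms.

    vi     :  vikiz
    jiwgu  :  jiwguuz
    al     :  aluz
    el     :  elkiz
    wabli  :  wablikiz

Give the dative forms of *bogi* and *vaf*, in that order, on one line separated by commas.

bogikiz, vafuz

The alternation tracks the last vowel of the stem — -kiz when the last vowel of the stem is a front vowel (*vi*, *el*, *wabli*); -uz when the last vowel of the stem is a back vowel (*jiwgu*, *al*).
Since the last vowel of *bogi* is /i/ (a front vowel), it takes -kiz, giving *bogikiz*.
The last vowel of *vaf* is /a/, which is a back vowel, so the suffix is -uz, giving *vafuz*.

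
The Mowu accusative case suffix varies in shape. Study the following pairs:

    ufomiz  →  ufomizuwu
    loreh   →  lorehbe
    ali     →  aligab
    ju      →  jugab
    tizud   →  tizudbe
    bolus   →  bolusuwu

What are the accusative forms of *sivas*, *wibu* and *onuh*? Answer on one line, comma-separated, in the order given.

sivasuwu, wibugab, onuhbe

The pattern is sibilance of the final sound: -uwu when the stem ends in a sibilant (*ufomiz*, *bolus*); -be when the stem ends in a non-sibilant consonant (*loreh*, *tizud*); -gab when the stem ends in a vowel (*ali*, *ju*).
Since the final sound of *sivas* is /s/ (a sibilant), it takes -uwu, giving *sivasuwu*.
Since the final sound of *wibu* is /u/ (a vowel), it takes -gab, giving *wibugab*.
The final sound of *onuh* is /h/, which is a non-sibilant consonant, so the suffix is -be, giving *onuhbe*.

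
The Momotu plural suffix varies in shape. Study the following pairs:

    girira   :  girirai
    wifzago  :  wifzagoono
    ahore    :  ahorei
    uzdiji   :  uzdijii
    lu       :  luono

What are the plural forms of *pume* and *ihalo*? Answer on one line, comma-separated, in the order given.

pumei, ihaloono

Looking at the last vowel of each stem: -ono when the last vowel of the stem is a rounded vowel (*wifzago*, *lu*); -i when the last vowel of the stem is an unrounded vowel (*girira*, *ahore*, *uzdiji*).
*pume*: last vowel = /e/, an unrounded vowel → -i → *pumei*.
The last vowel of *ihalo* is /o/, which is a rounded vowel, so the suffix is -ono, giving *ihaloono*.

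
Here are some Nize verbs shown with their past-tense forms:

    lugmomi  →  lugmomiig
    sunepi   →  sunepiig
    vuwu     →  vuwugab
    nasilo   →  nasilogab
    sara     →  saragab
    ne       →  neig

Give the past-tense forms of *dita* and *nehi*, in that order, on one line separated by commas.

The alternation tracks the last vowel of the stem — -ig when the last vowel of the stem is a front vowel (*lugmomi*, *sunepi*, *ne*); -gab when the last vowel of the stem is a back vowel (*vuwu*, *nasilo*, *sara*).
The last vowel of *dita* is /a/, which is a back vowel, so the suffix is -gab, giving *ditagab*.
*nehi* — last vowel /i/ (a front vowel) → -ig → *nehiig*.

ditagab, nehiig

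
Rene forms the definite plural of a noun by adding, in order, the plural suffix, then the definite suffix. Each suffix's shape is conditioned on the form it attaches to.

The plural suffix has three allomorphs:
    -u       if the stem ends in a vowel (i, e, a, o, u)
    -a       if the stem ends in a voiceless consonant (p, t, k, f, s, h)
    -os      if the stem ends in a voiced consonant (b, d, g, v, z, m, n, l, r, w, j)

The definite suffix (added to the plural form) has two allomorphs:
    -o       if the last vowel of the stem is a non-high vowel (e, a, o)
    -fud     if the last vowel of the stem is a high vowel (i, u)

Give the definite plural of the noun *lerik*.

lerikao

*lerik*: final sound = /k/, a voiceless consonant → -a → *lerika*.
The plural form *lerika*: last vowel = /a/, a non-high vowel → -o → *lerikao*.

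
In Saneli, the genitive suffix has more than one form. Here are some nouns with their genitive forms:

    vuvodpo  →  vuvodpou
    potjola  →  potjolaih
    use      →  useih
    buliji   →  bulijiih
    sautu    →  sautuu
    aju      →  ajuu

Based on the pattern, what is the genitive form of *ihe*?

iheih

The pattern is rounding harmony: -u when the last vowel of the stem is a rounded vowel (*vuvodpo*, *sautu*, *aju*); -ih when the last vowel of the stem is an unrounded vowel (*potjola*, *use*, *buliji*).
*ihe* — last vowel /e/ (an unrounded vowel) → -ih → *iheih*.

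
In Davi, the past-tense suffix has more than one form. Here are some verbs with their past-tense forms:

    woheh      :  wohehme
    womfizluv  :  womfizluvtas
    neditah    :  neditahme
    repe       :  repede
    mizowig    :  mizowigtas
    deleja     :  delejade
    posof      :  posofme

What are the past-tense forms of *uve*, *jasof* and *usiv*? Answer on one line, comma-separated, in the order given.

The alternation tracks the final sound of the stem — -me when the stem ends in a voiceless consonant (*woheh*, *neditah*, *posof*); -tas when the stem ends in a voiced consonant (*womfizluv*, *mizowig*); -de when the stem ends in a vowel (*repe*, *deleja*).
The final sound of *uve* is /e/, which is a vowel, so the suffix is -de, giving *uvede*.
*jasof* — final sound /f/ (a voiceless consonant) → -me → *jasofme*.
*usiv* — final sound /v/ (a voiced consonant) → -tas → *usivtas*.

uvede, jasofme, usivtas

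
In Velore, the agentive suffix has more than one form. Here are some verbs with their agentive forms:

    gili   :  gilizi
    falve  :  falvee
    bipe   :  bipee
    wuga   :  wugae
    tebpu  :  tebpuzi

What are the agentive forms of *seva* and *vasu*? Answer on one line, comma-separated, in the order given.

sevae, vasuzi

The pattern is height harmony: -zi when the last vowel of the stem is a high vowel (*gili*, *tebpu*); -e when the last vowel of the stem is a non-high vowel (*falve*, *bipe*, *wuga*).
The last vowel of *seva* is /a/, which is a non-high vowel, so the suffix is -e, giving *sevae*.
*vasu*: last vowel = /u/, a high vowel → -zi → *vasuzi*.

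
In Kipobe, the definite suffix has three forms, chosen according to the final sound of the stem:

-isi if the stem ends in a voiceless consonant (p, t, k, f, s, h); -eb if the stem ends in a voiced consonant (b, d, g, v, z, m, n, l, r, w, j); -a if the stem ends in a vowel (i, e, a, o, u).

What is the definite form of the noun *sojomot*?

sojomotisi

*sojomot*: final sound = /t/, a voiceless consonant → -isi → *sojomotisi*.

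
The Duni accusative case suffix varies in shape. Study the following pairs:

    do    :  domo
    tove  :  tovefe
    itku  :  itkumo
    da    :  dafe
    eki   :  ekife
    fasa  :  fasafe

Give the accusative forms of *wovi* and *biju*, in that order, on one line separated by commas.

The pattern is rounding harmony: -mo when the last vowel of the stem is a rounded vowel (*do*, *itku*); -fe when the last vowel of the stem is an unrounded vowel (*tove*, *da*, *eki*, *fasa*).
Since the last vowel of *wovi* is /i/ (an unrounded vowel), it takes -fe, giving *wovife*.
*biju* — last vowel /u/ (a rounded vowel) → -mo → *bijumo*.

wovife, bijumo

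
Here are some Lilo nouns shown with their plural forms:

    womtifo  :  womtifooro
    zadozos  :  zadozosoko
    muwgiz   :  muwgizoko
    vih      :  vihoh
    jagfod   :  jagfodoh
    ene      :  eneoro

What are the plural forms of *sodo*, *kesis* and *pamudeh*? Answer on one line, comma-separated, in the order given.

sodooro, kesisoko, pamudehoh

Looking at the final sound of each stem: -oko when the stem ends in a sibilant (*zadozos*, *muwgiz*); -oh when the stem ends in a non-sibilant consonant (*vih*, *jagfod*); -oro when the stem ends in a vowel (*womtifo*, *ene*).
*sodo* — final sound /o/ (a vowel) → -oro → *sodooro*.
*kesis* — final sound /s/ (a sibilant) → -oko → *kesisoko*.
Since the final sound of *pamudeh* is /h/ (a non-sibilant consonant), it takes -oh, giving *pamudehoh*.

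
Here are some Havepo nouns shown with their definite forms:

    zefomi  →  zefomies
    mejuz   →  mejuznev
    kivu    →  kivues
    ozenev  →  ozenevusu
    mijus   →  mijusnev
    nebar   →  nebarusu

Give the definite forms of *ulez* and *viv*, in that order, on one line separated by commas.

uleznev, vivusu

The alternation tracks the final sound of the stem — -nev when the stem ends in a sibilant (*mejuz*, *mijus*); -usu when the stem ends in a non-sibilant consonant (*ozenev*, *nebar*); -es when the stem ends in a vowel (*zefomi*, *kivu*).
*ulez*: final sound = /z/, a sibilant → -nev → *uleznev*.
Since the final sound of *viv* is /v/ (a non-sibilant consonant), it takes -usu, giving *vivusu*.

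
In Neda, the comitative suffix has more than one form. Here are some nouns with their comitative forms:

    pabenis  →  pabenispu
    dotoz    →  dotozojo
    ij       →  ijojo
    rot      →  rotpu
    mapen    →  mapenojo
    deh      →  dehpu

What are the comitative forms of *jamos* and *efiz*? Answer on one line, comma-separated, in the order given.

Looking at the final consonant of each stem: -pu when the stem ends in a voiceless consonant (*pabenis*, *rot*, *deh*); -ojo when the stem ends in a voiced consonant (*dotoz*, *ij*, *mapen*).
Since the final consonant of *jamos* is /s/ (voiceless), it takes -pu, giving *jamospu*.
*efiz* — final consonant /z/ (voiced) → -ojo → *efizojo*.

jamospu, efizojo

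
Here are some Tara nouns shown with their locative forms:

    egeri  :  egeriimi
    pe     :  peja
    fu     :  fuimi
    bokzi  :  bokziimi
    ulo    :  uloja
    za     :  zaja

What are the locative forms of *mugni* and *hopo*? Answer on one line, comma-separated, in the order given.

mugniimi, hopoja

The pattern is height harmony: -imi when the last vowel of the stem is a high vowel (*egeri*, *fu*, *bokzi*); -ja when the last vowel of the stem is a non-high vowel (*pe*, *ulo*, *za*).
Since the last vowel of *mugni* is /i/ (a high vowel), it takes -imi, giving *mugniimi*.
The last vowel of *hopo* is /o/, which is a non-high vowel, so the suffix is -ja, giving *hopoja*.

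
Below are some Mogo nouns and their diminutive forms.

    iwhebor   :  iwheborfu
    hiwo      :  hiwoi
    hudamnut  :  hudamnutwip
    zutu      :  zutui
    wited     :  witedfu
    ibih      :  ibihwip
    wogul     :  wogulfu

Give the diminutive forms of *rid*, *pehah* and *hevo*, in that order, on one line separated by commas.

The alternation tracks the final sound of the stem — -wip when the stem ends in a voiceless consonant (*hudamnut*, *ibih*); -fu when the stem ends in a voiced consonant (*iwhebor*, *wited*, *wogul*); -i when the stem ends in a vowel (*hiwo*, *zutu*).
Since the final sound of *rid* is /d/ (a voiced consonant), it takes -fu, giving *ridfu*.
Since the final sound of *pehah* is /h/ (a voiceless consonant), it takes -wip, giving *pehahwip*.
*hevo* — final sound /o/ (a vowel) → -i → *hevoi*.

ridfu, pehahwip, hevoi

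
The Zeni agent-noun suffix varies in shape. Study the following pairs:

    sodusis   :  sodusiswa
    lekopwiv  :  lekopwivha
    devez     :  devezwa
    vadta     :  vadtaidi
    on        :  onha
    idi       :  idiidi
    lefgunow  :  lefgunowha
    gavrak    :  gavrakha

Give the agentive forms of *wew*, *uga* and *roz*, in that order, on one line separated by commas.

The suffix is conditioned by the final sound: -wa when the stem ends in a sibilant (*sodusis*, *devez*); -ha when the stem ends in a non-sibilant consonant (*lekopwiv*, *on*, *lefgunow*, *gavrak*); -idi when the stem ends in a vowel (*vadta*, *idi*).
The final sound of *wew* is /w/, which is a non-sibilant consonant, so the suffix is -ha, giving *wewha*.
*uga*: final sound = /a/, a vowel → -idi → *ugaidi*.
The final sound of *roz* is /z/, which is a sibilant, so the suffix is -wa, giving *rozwa*.

wewha, ugaidi, rozwa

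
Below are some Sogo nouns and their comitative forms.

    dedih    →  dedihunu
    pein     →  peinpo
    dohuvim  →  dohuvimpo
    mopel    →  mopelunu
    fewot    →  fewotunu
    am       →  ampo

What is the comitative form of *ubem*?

The alternation tracks the final consonant of the stem — -po when the stem ends in a nasal (*pein*, *dohuvim*, *am*); -unu when the stem ends in a non-nasal consonant (*dedih*, *mopel*, *fewot*).
*ubem*: final consonant = /m/, a nasal → -po → *ubempo*.

ubempo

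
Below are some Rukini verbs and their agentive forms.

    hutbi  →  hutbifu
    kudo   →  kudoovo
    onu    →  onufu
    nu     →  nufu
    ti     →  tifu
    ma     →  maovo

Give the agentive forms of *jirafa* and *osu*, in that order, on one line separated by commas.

jirafaovo, osufu

The pattern is height harmony: -fu when the last vowel of the stem is a high vowel (*hutbi*, *onu*, *nu*, *ti*); -ovo when the last vowel of the stem is a non-high vowel (*kudo*, *ma*).
The last vowel of *jirafa* is /a/, which is a non-high vowel, so the suffix is -ovo, giving *jirafaovo*.
*osu*: last vowel = /u/, a high vowel → -fu → *osufu*.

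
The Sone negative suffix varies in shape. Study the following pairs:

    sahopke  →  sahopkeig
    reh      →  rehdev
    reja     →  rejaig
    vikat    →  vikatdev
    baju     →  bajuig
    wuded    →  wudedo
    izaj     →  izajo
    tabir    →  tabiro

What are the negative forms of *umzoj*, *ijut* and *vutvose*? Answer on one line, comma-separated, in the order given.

umzojo, ijutdev, vutvoseig

The alternation tracks the final sound of the stem — -dev when the stem ends in a voiceless consonant (*reh*, *vikat*); -o when the stem ends in a voiced consonant (*wuded*, *izaj*, *tabir*); -ig when the stem ends in a vowel (*sahopke*, *reja*, *baju*).
*umzoj*: final sound = /j/, a voiced consonant → -o → *umzojo*.
*ijut* — final sound /t/ (a voiceless consonant) → -dev → *ijutdev*.
*vutvose* — final sound /e/ (a vowel) → -ig → *vutvoseig*.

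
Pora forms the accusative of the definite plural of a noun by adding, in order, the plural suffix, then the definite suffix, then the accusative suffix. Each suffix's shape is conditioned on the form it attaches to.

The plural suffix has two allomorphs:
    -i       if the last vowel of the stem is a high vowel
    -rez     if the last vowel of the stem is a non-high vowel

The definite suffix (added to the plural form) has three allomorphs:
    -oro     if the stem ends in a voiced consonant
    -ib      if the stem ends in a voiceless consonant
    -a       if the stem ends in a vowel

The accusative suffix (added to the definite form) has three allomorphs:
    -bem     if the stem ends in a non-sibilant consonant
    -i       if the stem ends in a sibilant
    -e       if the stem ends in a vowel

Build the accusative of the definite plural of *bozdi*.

The last vowel of *bozdi* is /i/, which is a high vowel, so the plural suffix is -i, giving *bozdii*.
The plural form *bozdii*: final sound = /i/, a vowel → -a → *bozdiia*.
Since the final sound of the definite form *bozdiia* is /a/ (a vowel), it takes -e, giving *bozdiiae*.

bozdiiae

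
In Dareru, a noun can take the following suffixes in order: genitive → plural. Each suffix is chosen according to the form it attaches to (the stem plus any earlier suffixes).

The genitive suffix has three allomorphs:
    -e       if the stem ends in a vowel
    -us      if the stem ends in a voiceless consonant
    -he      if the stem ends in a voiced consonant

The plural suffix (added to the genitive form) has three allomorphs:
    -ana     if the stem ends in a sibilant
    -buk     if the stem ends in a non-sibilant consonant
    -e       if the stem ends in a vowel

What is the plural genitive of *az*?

azhee

*az*: final sound = /z/, a voiced consonant → -he → *azhe*.
The genitive form *azhe* — final sound /e/ (a vowel) → -e → *azhee*.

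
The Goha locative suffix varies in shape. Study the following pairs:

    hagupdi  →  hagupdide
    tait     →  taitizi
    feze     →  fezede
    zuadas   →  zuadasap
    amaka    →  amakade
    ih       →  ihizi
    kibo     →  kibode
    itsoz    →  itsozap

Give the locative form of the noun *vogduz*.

The suffix is conditioned by the final sound: -ap when the stem ends in a sibilant (*zuadas*, *itsoz*); -izi when the stem ends in a non-sibilant consonant (*tait*, *ih*); -de when the stem ends in a vowel (*hagupdi*, *feze*, *amaka*, *kibo*).
Since the final sound of *vogduz* is /z/ (a sibilant), it takes -ap, giving *vogduzap*.

vogduzap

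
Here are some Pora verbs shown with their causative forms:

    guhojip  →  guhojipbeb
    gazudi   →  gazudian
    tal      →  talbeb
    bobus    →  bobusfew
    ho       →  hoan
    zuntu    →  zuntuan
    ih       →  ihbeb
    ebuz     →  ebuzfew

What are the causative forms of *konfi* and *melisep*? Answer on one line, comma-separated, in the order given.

The pattern is sibilance of the final sound: -few when the stem ends in a sibilant (*bobus*, *ebuz*); -beb when the stem ends in a non-sibilant consonant (*guhojip*, *tal*, *ih*); -an when the stem ends in a vowel (*gazudi*, *ho*, *zuntu*).
*konfi*: final sound = /i/, a vowel → -an → *konfian*.
*melisep*: final sound = /p/, a non-sibilant consonant → -beb → *melisepbeb*.

konfian, melisepbeb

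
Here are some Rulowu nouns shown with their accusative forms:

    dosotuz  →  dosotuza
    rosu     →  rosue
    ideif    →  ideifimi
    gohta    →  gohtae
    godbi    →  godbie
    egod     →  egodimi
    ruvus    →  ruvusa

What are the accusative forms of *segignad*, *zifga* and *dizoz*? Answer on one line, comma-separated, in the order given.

segignadimi, zifgae, dizoza

The alternation tracks the final sound of the stem — -a when the stem ends in a sibilant (*dosotuz*, *ruvus*); -imi when the stem ends in a non-sibilant consonant (*ideif*, *egod*); -e when the stem ends in a vowel (*rosu*, *gohta*, *godbi*).
Since the final sound of *segignad* is /d/ (a non-sibilant consonant), it takes -imi, giving *segignadimi*.
*zifga*: final sound = /a/, a vowel → -e → *zifgae*.
*dizoz*: final sound = /z/, a sibilant → -a → *dizoza*.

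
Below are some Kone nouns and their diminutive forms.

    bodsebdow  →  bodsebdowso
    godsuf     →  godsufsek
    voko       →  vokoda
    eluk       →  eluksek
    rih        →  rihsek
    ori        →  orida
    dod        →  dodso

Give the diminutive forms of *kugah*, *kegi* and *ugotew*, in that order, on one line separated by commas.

Looking at the final sound of each stem: -sek when the stem ends in a voiceless consonant (*godsuf*, *eluk*, *rih*); -so when the stem ends in a voiced consonant (*bodsebdow*, *dod*); -da when the stem ends in a vowel (*voko*, *ori*).
The final sound of *kugah* is /h/, which is a voiceless consonant, so the suffix is -sek, giving *kugahsek*.
The final sound of *kegi* is /i/, which is a vowel, so the suffix is -da, giving *kegida*.
The final sound of *ugotew* is /w/, which is a voiced consonant, so the suffix is -so, giving *ugotewso*.

kugahsek, kegida, ugotewso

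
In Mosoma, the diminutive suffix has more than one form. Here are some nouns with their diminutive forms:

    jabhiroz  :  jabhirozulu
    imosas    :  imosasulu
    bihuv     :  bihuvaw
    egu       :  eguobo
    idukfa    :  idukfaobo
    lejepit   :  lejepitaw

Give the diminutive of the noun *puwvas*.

The alternation tracks the final sound of the stem — -ulu when the stem ends in a sibilant (*jabhiroz*, *imosas*); -aw when the stem ends in a non-sibilant consonant (*bihuv*, *lejepit*); -obo when the stem ends in a vowel (*egu*, *idukfa*).
The final sound of *puwvas* is /s/, which is a sibilant, so the suffix is -ulu, giving *puwvasulu*.

puwvasulu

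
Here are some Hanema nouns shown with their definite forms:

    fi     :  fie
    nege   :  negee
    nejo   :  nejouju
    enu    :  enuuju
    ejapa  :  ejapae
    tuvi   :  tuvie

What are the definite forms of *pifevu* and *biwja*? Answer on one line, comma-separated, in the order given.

Looking at the last vowel of each stem: -uju when the last vowel of the stem is a rounded vowel (*nejo*, *enu*); -e when the last vowel of the stem is an unrounded vowel (*fi*, *nege*, *ejapa*, *tuvi*).
*pifevu* — last vowel /u/ (a rounded vowel) → -uju → *pifevuuju*.
*biwja*: last vowel = /a/, an unrounded vowel → -e → *biwjae*.

pifevuuju, biwjae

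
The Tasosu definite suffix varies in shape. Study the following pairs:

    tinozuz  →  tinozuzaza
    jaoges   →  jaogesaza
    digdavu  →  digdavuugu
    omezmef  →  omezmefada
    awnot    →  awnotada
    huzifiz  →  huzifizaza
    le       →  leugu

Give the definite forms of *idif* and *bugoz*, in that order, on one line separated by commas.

idifada, bugozaza

Looking at the final sound of each stem: -aza when the stem ends in a sibilant (*tinozuz*, *jaoges*, *huzifiz*); -ada when the stem ends in a non-sibilant consonant (*omezmef*, *awnot*); -ugu when the stem ends in a vowel (*digdavu*, *le*).
Since the final sound of *idif* is /f/ (a non-sibilant consonant), it takes -ada, giving *idifada*.
*bugoz* — final sound /z/ (a sibilant) → -aza → *bugozaza*.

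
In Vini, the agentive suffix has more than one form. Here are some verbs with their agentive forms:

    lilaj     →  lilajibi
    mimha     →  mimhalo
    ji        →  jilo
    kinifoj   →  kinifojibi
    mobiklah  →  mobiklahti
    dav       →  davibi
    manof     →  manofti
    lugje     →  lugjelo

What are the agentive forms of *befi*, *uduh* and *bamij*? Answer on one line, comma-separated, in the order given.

befilo, uduhti, bamijibi

Looking at the final sound of each stem: -ti when the stem ends in a voiceless consonant (*mobiklah*, *manof*); -ibi when the stem ends in a voiced consonant (*lilaj*, *kinifoj*, *dav*); -lo when the stem ends in a vowel (*mimha*, *ji*, *lugje*).
The final sound of *befi* is /i/, which is a vowel, so the suffix is -lo, giving *befilo*.
The final sound of *uduh* is /h/, which is a voiceless consonant, so the suffix is -ti, giving *uduhti*.
*bamij*: final sound = /j/, a voiced consonant → -ibi → *bamijibi*.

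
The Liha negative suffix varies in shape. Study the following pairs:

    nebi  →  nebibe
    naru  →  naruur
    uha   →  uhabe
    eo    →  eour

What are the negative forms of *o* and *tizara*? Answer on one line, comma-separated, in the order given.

our, tizarabe

The suffix is conditioned by the last vowel: -ur when the last vowel of the stem is a rounded vowel (*naru*, *eo*); -be when the last vowel of the stem is an unrounded vowel (*nebi*, *uha*).
*o*: last vowel = /o/, a rounded vowel → -ur → *our*.
*tizara* — last vowel /a/ (an unrounded vowel) → -be → *tizarabe*.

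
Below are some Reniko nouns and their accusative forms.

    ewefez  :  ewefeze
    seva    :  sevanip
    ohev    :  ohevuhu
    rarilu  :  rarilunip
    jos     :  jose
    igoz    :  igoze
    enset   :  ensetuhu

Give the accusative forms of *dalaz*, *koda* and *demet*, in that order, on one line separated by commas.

The alternation tracks the final sound of the stem — -e when the stem ends in a sibilant (*ewefez*, *jos*, *igoz*); -uhu when the stem ends in a non-sibilant consonant (*ohev*, *enset*); -nip when the stem ends in a vowel (*seva*, *rarilu*).
Since the final sound of *dalaz* is /z/ (a sibilant), it takes -e, giving *dalaze*.
*koda*: final sound = /a/, a vowel → -nip → *kodanip*.
Since the final sound of *demet* is /t/ (a non-sibilant consonant), it takes -uhu, giving *demetuhu*.

dalaze, kodanip, demetuhu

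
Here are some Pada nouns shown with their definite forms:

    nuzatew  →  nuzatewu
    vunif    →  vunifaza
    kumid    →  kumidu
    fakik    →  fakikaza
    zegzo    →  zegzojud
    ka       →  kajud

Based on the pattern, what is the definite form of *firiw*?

firiwu

The suffix is conditioned by the final sound: -aza when the stem ends in a voiceless consonant (*vunif*, *fakik*); -u when the stem ends in a voiced consonant (*nuzatew*, *kumid*); -jud when the stem ends in a vowel (*zegzo*, *ka*).
The final sound of *firiw* is /w/, which is a voiced consonant, so the suffix is -u, giving *firiwu*.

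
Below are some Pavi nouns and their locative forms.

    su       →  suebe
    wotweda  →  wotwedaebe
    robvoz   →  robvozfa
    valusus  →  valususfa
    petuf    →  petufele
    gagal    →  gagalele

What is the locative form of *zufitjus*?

zufitjusfa

The suffix is conditioned by the final sound: -fa when the stem ends in a sibilant (*robvoz*, *valusus*); -ele when the stem ends in a non-sibilant consonant (*petuf*, *gagal*); -ebe when the stem ends in a vowel (*su*, *wotweda*).
Since the final sound of *zufitjus* is /s/ (a sibilant), it takes -fa, giving *zufitjusfa*.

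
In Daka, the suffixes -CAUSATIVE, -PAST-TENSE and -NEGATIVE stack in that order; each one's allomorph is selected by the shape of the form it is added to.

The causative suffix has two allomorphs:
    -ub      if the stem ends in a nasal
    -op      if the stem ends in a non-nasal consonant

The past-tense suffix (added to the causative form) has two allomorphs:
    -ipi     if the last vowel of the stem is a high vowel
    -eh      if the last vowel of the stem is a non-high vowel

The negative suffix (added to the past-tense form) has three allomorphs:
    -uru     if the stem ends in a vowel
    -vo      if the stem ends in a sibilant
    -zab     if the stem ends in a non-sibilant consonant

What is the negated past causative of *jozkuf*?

*jozkuf*: final consonant = /f/, non-nasal → -op → *jozkufop*.
The causative form *jozkufop*: last vowel = /o/, a non-high vowel → -eh → *jozkufopeh*.
Since the final sound of the past-tense form *jozkufopeh* is /h/ (a non-sibilant consonant), it takes -zab, giving *jozkufopehzab*.

jozkufopehzab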